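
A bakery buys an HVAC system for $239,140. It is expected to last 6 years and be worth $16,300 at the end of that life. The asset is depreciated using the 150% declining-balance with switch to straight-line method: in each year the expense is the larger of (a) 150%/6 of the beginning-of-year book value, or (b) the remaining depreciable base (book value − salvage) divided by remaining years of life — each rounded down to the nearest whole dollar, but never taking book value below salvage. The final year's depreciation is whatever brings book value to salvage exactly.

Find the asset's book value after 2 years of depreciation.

Depreciable base = $239,140 − $16,300 = $222,840.
Year 1: DB = ⌊$239,140 × 150%/6⌋ = $59,785; SL = ⌊$222,840/6⌋ = $37,140 → take DB $59,785. Book value $179,355.
Year 2: DB = ⌊$179,355 × 150%/6⌋ = $44,838; SL = ⌊$163,055/5⌋ = $32,611 → take DB $44,838. Book value $134,517.

$134,517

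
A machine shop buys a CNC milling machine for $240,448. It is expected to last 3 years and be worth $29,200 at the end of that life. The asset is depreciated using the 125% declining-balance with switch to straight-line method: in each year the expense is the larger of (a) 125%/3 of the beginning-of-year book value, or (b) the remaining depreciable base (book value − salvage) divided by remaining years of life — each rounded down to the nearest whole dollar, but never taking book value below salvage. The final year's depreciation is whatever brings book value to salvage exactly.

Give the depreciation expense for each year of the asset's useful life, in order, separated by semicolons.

Depreciable base = $240,448 − $29,200 = $211,248.
Year 1: DB = ⌊$240,448 × 125%/3⌋ = $100,186; SL = ⌊$211,248/3⌋ = $70,416 → take DB $100,186. Book value $140,262.
Year 2: DB = ⌊$140,262 × 125%/3⌋ = $58,442; SL = ⌊$111,062/2⌋ = $55,531 → take DB $58,442. Book value $81,820.
Year 3 (final): $81,820 − $29,200 = $52,620. Book value $29,200.

$100,186; $58,442; $52,620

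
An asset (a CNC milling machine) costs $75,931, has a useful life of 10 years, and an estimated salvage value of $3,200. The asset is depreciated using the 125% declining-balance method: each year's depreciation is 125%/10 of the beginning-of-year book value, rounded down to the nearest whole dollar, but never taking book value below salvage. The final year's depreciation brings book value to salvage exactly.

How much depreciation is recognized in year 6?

$4,868

Depreciable base = $75,931 − $3,200 = $72,731.
Year 1: ⌊$75,931 × 125%/10⌋ = $9,491. Book value $66,440.
Year 2: ⌊$66,440 × 125%/10⌋ = $8,305. Book value $58,135.
Year 3: ⌊$58,135 × 125%/10⌋ = $7,266. Book value $50,869.
Year 4: ⌊$50,869 × 125%/10⌋ = $6,358. Book value $44,511.
Year 5: ⌊$44,511 × 125%/10⌋ = $5,563. Book value $38,948.
Year 6: ⌊$38,948 × 125%/10⌋ = $4,868. Book value $34,080.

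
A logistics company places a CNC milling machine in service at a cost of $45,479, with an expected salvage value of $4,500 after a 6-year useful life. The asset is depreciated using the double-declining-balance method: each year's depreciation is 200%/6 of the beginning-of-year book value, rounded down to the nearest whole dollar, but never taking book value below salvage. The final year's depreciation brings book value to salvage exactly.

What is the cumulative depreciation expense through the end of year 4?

Depreciable base = $45,479 − $4,500 = $40,979.
Year 1: ⌊$45,479 × 200%/6⌋ = $15,159. Book value $30,320.
Year 2: ⌊$30,320 × 200%/6⌋ = $10,106. Book value $20,214.
Year 3: ⌊$20,214 × 200%/6⌋ = $6,738. Book value $13,476.
Year 4: ⌊$13,476 × 200%/6⌋ = $4,492. Book value $8,984.
Accumulated through year 4 = $45,479 − $8,984 = $36,495.

$36,495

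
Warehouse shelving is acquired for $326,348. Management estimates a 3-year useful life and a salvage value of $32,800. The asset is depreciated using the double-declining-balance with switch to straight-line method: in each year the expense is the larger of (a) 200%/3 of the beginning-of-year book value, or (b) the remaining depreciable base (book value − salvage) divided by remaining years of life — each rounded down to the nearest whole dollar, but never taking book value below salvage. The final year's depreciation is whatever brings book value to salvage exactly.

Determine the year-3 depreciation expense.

$3,461

Depreciable base = $326,348 − $32,800 = $293,548.
Year 1: DB = ⌊$326,348 × 200%/3⌋ = $217,565; SL = ⌊$293,548/3⌋ = $97,849 → take DB $217,565. Book value $108,783.
Year 2: DB = ⌊$108,783 × 200%/3⌋ = $72,522; SL = ⌊$75,983/2⌋ = $37,991 → take DB $72,522. Book value $36,261.
Year 3 (final): $36,261 − $32,800 = $3,461. Book value $32,800.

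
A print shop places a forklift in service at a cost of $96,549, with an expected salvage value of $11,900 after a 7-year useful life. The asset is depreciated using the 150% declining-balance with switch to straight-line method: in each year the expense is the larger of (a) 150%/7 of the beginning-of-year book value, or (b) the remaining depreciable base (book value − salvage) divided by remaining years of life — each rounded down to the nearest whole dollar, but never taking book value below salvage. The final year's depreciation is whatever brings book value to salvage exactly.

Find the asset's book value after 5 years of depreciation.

$28,499

Depreciable base = $96,549 − $11,900 = $84,649.
Year 1: DB = ⌊$96,549 × 150%/7⌋ = $20,689; SL = ⌊$84,649/7⌋ = $12,092 → take DB $20,689. Book value $75,860.
Year 2: DB = ⌊$75,860 × 150%/7⌋ = $16,255; SL = ⌊$63,960/6⌋ = $10,660 → take DB $16,255. Book value $59,605.
Year 3: DB = ⌊$59,605 × 150%/7⌋ = $12,772; SL = ⌊$47,705/5⌋ = $9,541 → take DB $12,772. Book value $46,833.
Year 4: DB = ⌊$46,833 × 150%/7⌋ = $10,035; SL = ⌊$34,933/4⌋ = $8,733 → take DB $10,035. Book value $36,798.
Year 5: DB = ⌊$36,798 × 150%/7⌋ = $7,885; SL = ⌊$24,898/3⌋ = $8,299 → take SL $8,299. Book value $28,499.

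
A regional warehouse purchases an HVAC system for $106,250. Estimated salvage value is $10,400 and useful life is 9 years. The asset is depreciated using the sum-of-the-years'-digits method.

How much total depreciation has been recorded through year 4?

$63,900

Depreciable base = $106,250 − $10,400 = $95,850.
Sum of the years' digits = 9+8+7+6+5+4+3+2+1 = 45.
Year 1: $95,850 × 9/45 = $19,170. Book value $87,080.
Year 2: $95,850 × 8/45 = $17,040. Book value $70,040.
Year 3: $95,850 × 7/45 = $14,910. Book value $55,130.
Year 4: $95,850 × 6/45 = $12,780. Book value $42,350.
Accumulated through year 4 = $106,250 − $42,350 = $63,900.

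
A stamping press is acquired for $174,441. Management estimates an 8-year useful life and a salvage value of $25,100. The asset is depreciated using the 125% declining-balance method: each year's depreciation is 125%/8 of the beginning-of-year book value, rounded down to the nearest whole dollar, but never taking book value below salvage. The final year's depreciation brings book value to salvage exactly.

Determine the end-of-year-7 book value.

Depreciable base = $174,441 − $25,100 = $149,341.
Year 1: ⌊$174,441 × 125%/8⌋ = $27,256. Book value $147,185.
Year 2: ⌊$147,185 × 125%/8⌋ = $22,997. Book value $124,188.
Year 3: ⌊$124,188 × 125%/8⌋ = $19,404. Book value $104,784.
Year 4: ⌊$104,784 × 125%/8⌋ = $16,372. Book value $88,412.
Year 5: ⌊$88,412 × 125%/8⌋ = $13,814. Book value $74,598.
Year 6: ⌊$74,598 × 125%/8⌋ = $11,655. Book value $62,943.
Year 7: ⌊$62,943 × 125%/8⌋ = $9,834. Book value $53,109.

$53,109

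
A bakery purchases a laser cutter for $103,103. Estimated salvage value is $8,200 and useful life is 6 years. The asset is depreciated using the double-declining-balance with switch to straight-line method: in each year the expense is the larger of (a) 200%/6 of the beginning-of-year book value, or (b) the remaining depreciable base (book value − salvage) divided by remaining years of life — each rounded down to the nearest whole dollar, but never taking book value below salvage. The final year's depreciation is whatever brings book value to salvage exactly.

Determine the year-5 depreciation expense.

Depreciable base = $103,103 − $8,200 = $94,903.
Year 1: DB = ⌊$103,103 × 200%/6⌋ = $34,367; SL = ⌊$94,903/6⌋ = $15,817 → take DB $34,367. Book value $68,736.
Year 2: DB = ⌊$68,736 × 200%/6⌋ = $22,912; SL = ⌊$60,536/5⌋ = $12,107 → take DB $22,912. Book value $45,824.
Year 3: DB = ⌊$45,824 × 200%/6⌋ = $15,274; SL = ⌊$37,624/4⌋ = $9,406 → take DB $15,274. Book value $30,550.
Year 4: DB = ⌊$30,550 × 200%/6⌋ = $10,183; SL = ⌊$22,350/3⌋ = $7,450 → take DB $10,183. Book value $20,367.
Year 5: DB = ⌊$20,367 × 200%/6⌋ = $6,789; SL = ⌊$12,167/2⌋ = $6,083 → take DB $6,789. Book value $13,578.

$6,789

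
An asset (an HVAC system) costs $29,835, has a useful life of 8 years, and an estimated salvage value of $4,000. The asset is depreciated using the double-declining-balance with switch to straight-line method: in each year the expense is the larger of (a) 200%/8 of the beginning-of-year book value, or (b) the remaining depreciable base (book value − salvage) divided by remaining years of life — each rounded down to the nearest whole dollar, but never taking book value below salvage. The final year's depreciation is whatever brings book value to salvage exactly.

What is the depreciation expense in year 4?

$3,147

Depreciable base = $29,835 − $4,000 = $25,835.
Year 1: DB = ⌊$29,835 × 200%/8⌋ = $7,458; SL = ⌊$25,835/8⌋ = $3,229 → take DB $7,458. Book value $22,377.
Year 2: DB = ⌊$22,377 × 200%/8⌋ = $5,594; SL = ⌊$18,377/7⌋ = $2,625 → take DB $5,594. Book value $16,783.
Year 3: DB = ⌊$16,783 × 200%/8⌋ = $4,195; SL = ⌊$12,783/6⌋ = $2,130 → take DB $4,195. Book value $12,588.
Year 4: DB = ⌊$12,588 × 200%/8⌋ = $3,147; SL = ⌊$8,588/5⌋ = $1,717 → take DB $3,147. Book value $9,441.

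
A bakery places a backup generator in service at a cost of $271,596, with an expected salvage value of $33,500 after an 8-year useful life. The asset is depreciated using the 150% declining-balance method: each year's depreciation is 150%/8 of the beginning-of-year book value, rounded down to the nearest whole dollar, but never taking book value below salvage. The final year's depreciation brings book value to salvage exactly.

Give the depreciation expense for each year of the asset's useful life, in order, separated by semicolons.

$50,924; $41,376; $33,618; $27,314; $22,193; $18,032; $14,651; $29,988

Depreciable base = $271,596 − $33,500 = $238,096.
Year 1: ⌊$271,596 × 150%/8⌋ = $50,924. Book value $220,672.
Year 2: ⌊$220,672 × 150%/8⌋ = $41,376. Book value $179,296.
Year 3: ⌊$179,296 × 150%/8⌋ = $33,618. Book value $145,678.
Year 4: ⌊$145,678 × 150%/8⌋ = $27,314. Book value $118,364.
Year 5: ⌊$118,364 × 150%/8⌋ = $22,193. Book value $96,171.
Year 6: ⌊$96,171 × 150%/8⌋ = $18,032. Book value $78,139.
Year 7: ⌊$78,139 × 150%/8⌋ = $14,651. Book value $63,488.
Year 8 (final): $63,488 − $33,500 = $29,988. Book value $33,500.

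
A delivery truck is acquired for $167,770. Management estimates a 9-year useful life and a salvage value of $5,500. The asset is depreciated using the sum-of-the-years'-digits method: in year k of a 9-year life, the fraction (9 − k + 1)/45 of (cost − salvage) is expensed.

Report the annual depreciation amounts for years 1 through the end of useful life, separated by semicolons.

Depreciable base = $167,770 − $5,500 = $162,270.
Sum of the years' digits = 9+8+7+6+5+4+3+2+1 = 45.
Year 1: $162,270 × 9/45 = $32,454. Book value $135,316.
Year 2: $162,270 × 8/45 = $28,848. Book value $106,468.
Year 3: $162,270 × 7/45 = $25,242. Book value $81,226.
Year 4: $162,270 × 6/45 = $21,636. Book value $59,590.
Year 5: $162,270 × 5/45 = $18,030. Book value $41,560.
Year 6: $162,270 × 4/45 = $14,424. Book value $27,136.
Year 7: $162,270 × 3/45 = $10,818. Book value $16,318.
Year 8: $162,270 × 2/45 = $7,212. Book value $9,106.
Year 9: $162,270 × 1/45 = $3,606. Book value $5,500.

$32,454; $28,848; $25,242; $21,636; $18,030; $14,424; $10,818; $7,212; $3,606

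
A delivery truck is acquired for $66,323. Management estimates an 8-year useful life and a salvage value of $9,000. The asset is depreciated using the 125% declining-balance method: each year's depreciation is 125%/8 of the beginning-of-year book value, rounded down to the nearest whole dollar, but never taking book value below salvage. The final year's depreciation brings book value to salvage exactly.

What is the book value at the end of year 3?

$39,841

Depreciable base = $66,323 − $9,000 = $57,323.
Year 1: ⌊$66,323 × 125%/8⌋ = $10,362. Book value $55,961.
Year 2: ⌊$55,961 × 125%/8⌋ = $8,743. Book value $47,218.
Year 3: ⌊$47,218 × 125%/8⌋ = $7,377. Book value $39,841.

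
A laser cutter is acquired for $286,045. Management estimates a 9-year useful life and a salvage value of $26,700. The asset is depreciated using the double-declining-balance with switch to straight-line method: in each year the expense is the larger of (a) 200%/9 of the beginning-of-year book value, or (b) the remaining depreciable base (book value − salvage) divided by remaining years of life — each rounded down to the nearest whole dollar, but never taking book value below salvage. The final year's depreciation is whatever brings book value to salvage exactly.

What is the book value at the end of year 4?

$104,679

Depreciable base = $286,045 − $26,700 = $259,345.
Year 1: DB = ⌊$286,045 × 200%/9⌋ = $63,565; SL = ⌊$259,345/9⌋ = $28,816 → take DB $63,565. Book value $222,480.
Year 2: DB = ⌊$222,480 × 200%/9⌋ = $49,440; SL = ⌊$195,780/8⌋ = $24,472 → take DB $49,440. Book value $173,040.
Year 3: DB = ⌊$173,040 × 200%/9⌋ = $38,453; SL = ⌊$146,340/7⌋ = $20,905 → take DB $38,453. Book value $134,587.
Year 4: DB = ⌊$134,587 × 200%/9⌋ = $29,908; SL = ⌊$107,887/6⌋ = $17,981 → take DB $29,908. Book value $104,679.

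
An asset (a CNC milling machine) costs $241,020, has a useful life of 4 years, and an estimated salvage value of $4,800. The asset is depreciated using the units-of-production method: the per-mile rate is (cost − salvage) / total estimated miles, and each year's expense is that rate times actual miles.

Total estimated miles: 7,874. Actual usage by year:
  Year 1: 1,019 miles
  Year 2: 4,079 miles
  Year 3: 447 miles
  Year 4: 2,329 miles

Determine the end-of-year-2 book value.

Depreciable base = $241,020 − $4,800 = $236,220.
Rate = $236,220 / 7,874 miles = $30 per mile.
Year 1: 1,019 × $30 = $30,570. Book value $210,450.
Year 2: 4,079 × $30 = $122,370. Book value $88,080.

$88,080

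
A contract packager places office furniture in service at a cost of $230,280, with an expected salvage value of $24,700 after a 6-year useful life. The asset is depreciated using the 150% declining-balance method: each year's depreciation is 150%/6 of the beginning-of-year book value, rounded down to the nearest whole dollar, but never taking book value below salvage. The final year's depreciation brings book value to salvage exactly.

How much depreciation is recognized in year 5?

$18,215

Depreciable base = $230,280 − $24,700 = $205,580.
Year 1: ⌊$230,280 × 150%/6⌋ = $57,570. Book value $172,710.
Year 2: ⌊$172,710 × 150%/6⌋ = $43,177. Book value $129,533.
Year 3: ⌊$129,533 × 150%/6⌋ = $32,383. Book value $97,150.
Year 4: ⌊$97,150 × 150%/6⌋ = $24,287. Book value $72,863.
Year 5: ⌊$72,863 × 150%/6⌋ = $18,215. Book value $54,648.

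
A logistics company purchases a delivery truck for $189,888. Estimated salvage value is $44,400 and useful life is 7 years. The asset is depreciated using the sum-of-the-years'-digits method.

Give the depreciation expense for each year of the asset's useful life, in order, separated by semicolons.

Depreciable base = $189,888 − $44,400 = $145,488.
Sum of the years' digits = 7+6+5+4+3+2+1 = 28.
Year 1: $145,488 × 7/28 = $36,372. Book value $153,516.
Year 2: $145,488 × 6/28 = $31,176. Book value $122,340.
Year 3: $145,488 × 5/28 = $25,980. Book value $96,360.
Year 4: $145,488 × 4/28 = $20,784. Book value $75,576.
Year 5: $145,488 × 3/28 = $15,588. Book value $59,988.
Year 6: $145,488 × 2/28 = $10,392. Book value $49,596.
Year 7: $145,488 × 1/28 = $5,196. Book value $44,400.

$36,372; $31,176; $25,980; $20,784; $15,588; $10,392; $5,196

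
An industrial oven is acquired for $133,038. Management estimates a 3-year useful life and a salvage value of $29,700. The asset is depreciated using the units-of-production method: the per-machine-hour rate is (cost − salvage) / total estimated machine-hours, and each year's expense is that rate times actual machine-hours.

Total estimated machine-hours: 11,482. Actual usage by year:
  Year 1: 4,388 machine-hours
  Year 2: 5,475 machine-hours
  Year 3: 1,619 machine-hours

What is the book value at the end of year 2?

$44,271

Depreciable base = $133,038 − $29,700 = $103,338.
Rate = $103,338 / 11,482 machine-hours = $9 per machine-hour.
Year 1: 4,388 × $9 = $39,492. Book value $93,546.
Year 2: 5,475 × $9 = $49,275. Book value $44,271.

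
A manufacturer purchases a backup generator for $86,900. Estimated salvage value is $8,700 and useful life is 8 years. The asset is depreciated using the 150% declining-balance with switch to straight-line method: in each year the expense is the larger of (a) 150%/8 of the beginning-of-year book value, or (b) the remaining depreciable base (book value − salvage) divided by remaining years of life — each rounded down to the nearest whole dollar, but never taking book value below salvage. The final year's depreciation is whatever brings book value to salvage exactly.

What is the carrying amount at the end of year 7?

$15,994

Depreciable base = $86,900 − $8,700 = $78,200.
Year 1: DB = ⌊$86,900 × 150%/8⌋ = $16,293; SL = ⌊$78,200/8⌋ = $9,775 → take DB $16,293. Book value $70,607.
Year 2: DB = ⌊$70,607 × 150%/8⌋ = $13,238; SL = ⌊$61,907/7⌋ = $8,843 → take DB $13,238. Book value $57,369.
Year 3: DB = ⌊$57,369 × 150%/8⌋ = $10,756; SL = ⌊$48,669/6⌋ = $8,111 → take DB $10,756. Book value $46,613.
Year 4: DB = ⌊$46,613 × 150%/8⌋ = $8,739; SL = ⌊$37,913/5⌋ = $7,582 → take DB $8,739. Book value $37,874.
Year 5: DB = ⌊$37,874 × 150%/8⌋ = $7,101; SL = ⌊$29,174/4⌋ = $7,293 → take SL $7,293. Book value $30,581.
Year 6: DB = ⌊$30,581 × 150%/8⌋ = $5,733; SL = ⌊$21,881/3⌋ = $7,293 → take SL $7,293. Book value $23,288.
Year 7: DB = ⌊$23,288 × 150%/8⌋ = $4,366; SL = ⌊$14,588/2⌋ = $7,294 → take SL $7,294. Book value $15,994.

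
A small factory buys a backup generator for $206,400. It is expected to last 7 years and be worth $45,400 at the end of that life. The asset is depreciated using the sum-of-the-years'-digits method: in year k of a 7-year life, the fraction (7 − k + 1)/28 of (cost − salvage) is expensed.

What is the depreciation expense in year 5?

Depreciable base = $206,400 − $45,400 = $161,000.
Sum of the years' digits = 7+6+5+4+3+2+1 = 28.
Year 1: $161,000 × 7/28 = $40,250. Book value $166,150.
Year 2: $161,000 × 6/28 = $34,500. Book value $131,650.
Year 3: $161,000 × 5/28 = $28,750. Book value $102,900.
Year 4: $161,000 × 4/28 = $23,000. Book value $79,900.
Year 5: $161,000 × 3/28 = $17,250. Book value $62,650.

$17,250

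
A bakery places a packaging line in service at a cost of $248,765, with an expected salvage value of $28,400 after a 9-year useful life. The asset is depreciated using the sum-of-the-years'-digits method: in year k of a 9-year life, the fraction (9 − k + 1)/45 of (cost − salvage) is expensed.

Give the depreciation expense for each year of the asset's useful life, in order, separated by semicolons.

$44,073; $39,176; $34,279; $29,382; $24,485; $19,588; $14,691; $9,794; $4,897

Depreciable base = $248,765 − $28,400 = $220,365.
Sum of the years' digits = 9+8+7+6+5+4+3+2+1 = 45.
Year 1: $220,365 × 9/45 = $44,073. Book value $204,692.
Year 2: $220,365 × 8/45 = $39,176. Book value $165,516.
Year 3: $220,365 × 7/45 = $34,279. Book value $131,237.
Year 4: $220,365 × 6/45 = $29,382. Book value $101,855.
Year 5: $220,365 × 5/45 = $24,485. Book value $77,370.
Year 6: $220,365 × 4/45 = $19,588. Book value $57,782.
Year 7: $220,365 × 3/45 = $14,691. Book value $43,091.
Year 8: $220,365 × 2/45 = $9,794. Book value $33,297.
Year 9: $220,365 × 1/45 = $4,897. Book value $28,400.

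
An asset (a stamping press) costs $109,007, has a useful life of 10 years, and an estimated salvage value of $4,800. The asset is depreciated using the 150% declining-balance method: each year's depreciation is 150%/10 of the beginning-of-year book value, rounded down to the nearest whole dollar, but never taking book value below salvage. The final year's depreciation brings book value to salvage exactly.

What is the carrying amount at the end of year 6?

Depreciable base = $109,007 − $4,800 = $104,207.
Year 1: ⌊$109,007 × 150%/10⌋ = $16,351. Book value $92,656.
Year 2: ⌊$92,656 × 150%/10⌋ = $13,898. Book value $78,758.
Year 3: ⌊$78,758 × 150%/10⌋ = $11,813. Book value $66,945.
Year 4: ⌊$66,945 × 150%/10⌋ = $10,041. Book value $56,904.
Year 5: ⌊$56,904 × 150%/10⌋ = $8,535. Book value $48,369.
Year 6: ⌊$48,369 × 150%/10⌋ = $7,255. Book value $41,114.

$41,114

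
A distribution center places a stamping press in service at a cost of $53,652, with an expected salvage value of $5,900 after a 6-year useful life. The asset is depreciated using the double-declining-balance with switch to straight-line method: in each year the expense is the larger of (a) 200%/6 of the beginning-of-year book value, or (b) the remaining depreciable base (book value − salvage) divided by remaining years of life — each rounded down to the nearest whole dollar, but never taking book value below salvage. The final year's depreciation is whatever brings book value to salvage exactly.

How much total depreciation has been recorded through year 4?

$43,053

Depreciable base = $53,652 − $5,900 = $47,752.
Year 1: DB = ⌊$53,652 × 200%/6⌋ = $17,884; SL = ⌊$47,752/6⌋ = $7,958 → take DB $17,884. Book value $35,768.
Year 2: DB = ⌊$35,768 × 200%/6⌋ = $11,922; SL = ⌊$29,868/5⌋ = $5,973 → take DB $11,922. Book value $23,846.
Year 3: DB = ⌊$23,846 × 200%/6⌋ = $7,948; SL = ⌊$17,946/4⌋ = $4,486 → take DB $7,948. Book value $15,898.
Year 4: DB = ⌊$15,898 × 200%/6⌋ = $5,299; SL = ⌊$9,998/3⌋ = $3,332 → take DB $5,299. Book value $10,599.
Accumulated through year 4 = $53,652 − $10,599 = $43,053.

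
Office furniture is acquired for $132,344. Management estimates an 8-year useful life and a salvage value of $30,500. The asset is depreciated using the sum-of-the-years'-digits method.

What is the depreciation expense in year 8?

Depreciable base = $132,344 − $30,500 = $101,844.
Sum of the years' digits = 8+7+6+5+4+3+2+1 = 36.
Year 1: $101,844 × 8/36 = $22,632. Book value $109,712.
Year 2: $101,844 × 7/36 = $19,803. Book value $89,909.
Year 3: $101,844 × 6/36 = $16,974. Book value $72,935.
Year 4: $101,844 × 5/36 = $14,145. Book value $58,790.
Year 5: $101,844 × 4/36 = $11,316. Book value $47,474.
Year 6: $101,844 × 3/36 = $8,487. Book value $38,987.
Year 7: $101,844 × 2/36 = $5,658. Book value $33,329.
Year 8: $101,844 × 1/36 = $2,829. Book value $30,500.

$2,829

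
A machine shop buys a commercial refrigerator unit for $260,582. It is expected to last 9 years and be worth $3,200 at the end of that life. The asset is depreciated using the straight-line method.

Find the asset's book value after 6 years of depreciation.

$88,994

Depreciable base = $260,582 − $3,200 = $257,382.
Annual expense = $257,382 / 9 = $28,598.
End of year 1: book value $231,984.
End of year 2: book value $203,386.
End of year 3: book value $174,788.
End of year 4: book value $146,190.
End of year 5: book value $117,592.
End of year 6: book value $88,994.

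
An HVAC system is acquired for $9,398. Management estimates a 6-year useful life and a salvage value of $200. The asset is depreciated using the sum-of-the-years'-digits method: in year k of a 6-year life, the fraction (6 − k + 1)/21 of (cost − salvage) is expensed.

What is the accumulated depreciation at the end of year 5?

Depreciable base = $9,398 − $200 = $9,198.
Sum of the years' digits = 6+5+4+3+2+1 = 21.
Year 1: $9,198 × 6/21 = $2,628. Book value $6,770.
Year 2: $9,198 × 5/21 = $2,190. Book value $4,580.
Year 3: $9,198 × 4/21 = $1,752. Book value $2,828.
Year 4: $9,198 × 3/21 = $1,314. Book value $1,514.
Year 5: $9,198 × 2/21 = $876. Book value $638.
Accumulated through year 5 = $9,398 − $638 = $8,760.

$8,760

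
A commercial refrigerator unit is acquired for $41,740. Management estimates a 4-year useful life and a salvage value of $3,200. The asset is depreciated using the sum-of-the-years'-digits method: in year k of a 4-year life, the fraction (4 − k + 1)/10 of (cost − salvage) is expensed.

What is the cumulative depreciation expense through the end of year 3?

Depreciable base = $41,740 − $3,200 = $38,540.
Sum of the years' digits = 4+3+2+1 = 10.
Year 1: $38,540 × 4/10 = $15,416. Book value $26,324.
Year 2: $38,540 × 3/10 = $11,562. Book value $14,762.
Year 3: $38,540 × 2/10 = $7,708. Book value $7,054.
Accumulated through year 3 = $41,740 − $7,054 = $34,686.

$34,686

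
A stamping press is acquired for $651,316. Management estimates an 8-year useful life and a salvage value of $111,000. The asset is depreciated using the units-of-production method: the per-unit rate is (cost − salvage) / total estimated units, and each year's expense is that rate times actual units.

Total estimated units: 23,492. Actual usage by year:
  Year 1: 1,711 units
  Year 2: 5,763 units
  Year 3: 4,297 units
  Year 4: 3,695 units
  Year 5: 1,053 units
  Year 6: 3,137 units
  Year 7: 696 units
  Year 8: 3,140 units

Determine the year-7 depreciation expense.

Depreciable base = $651,316 − $111,000 = $540,316.
Rate = $540,316 / 23,492 units = $23 per unit.
Year 1: 1,711 × $23 = $39,353. Book value $611,963.
Year 2: 5,763 × $23 = $132,549. Book value $479,414.
Year 3: 4,297 × $23 = $98,831. Book value $380,583.
Year 4: 3,695 × $23 = $84,985. Book value $295,598.
Year 5: 1,053 × $23 = $24,219. Book value $271,379.
Year 6: 3,137 × $23 = $72,151. Book value $199,228.
Year 7: 696 × $23 = $16,008. Book value $183,220.

$16,008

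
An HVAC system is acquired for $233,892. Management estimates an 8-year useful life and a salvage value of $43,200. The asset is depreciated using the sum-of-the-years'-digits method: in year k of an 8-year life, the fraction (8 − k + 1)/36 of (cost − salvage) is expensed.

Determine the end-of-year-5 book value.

$74,982

Depreciable base = $233,892 − $43,200 = $190,692.
Sum of the years' digits = 8+7+6+5+4+3+2+1 = 36.
Year 1: $190,692 × 8/36 = $42,376. Book value $191,516.
Year 2: $190,692 × 7/36 = $37,079. Book value $154,437.
Year 3: $190,692 × 6/36 = $31,782. Book value $122,655.
Year 4: $190,692 × 5/36 = $26,485. Book value $96,170.
Year 5: $190,692 × 4/36 = $21,188. Book value $74,982.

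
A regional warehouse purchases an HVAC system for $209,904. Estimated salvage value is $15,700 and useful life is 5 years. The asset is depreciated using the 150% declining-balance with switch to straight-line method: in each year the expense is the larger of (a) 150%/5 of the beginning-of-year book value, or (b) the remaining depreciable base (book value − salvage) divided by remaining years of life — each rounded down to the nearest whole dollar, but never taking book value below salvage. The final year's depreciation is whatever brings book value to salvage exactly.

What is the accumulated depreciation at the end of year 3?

Depreciable base = $209,904 − $15,700 = $194,204.
Year 1: DB = ⌊$209,904 × 150%/5⌋ = $62,971; SL = ⌊$194,204/5⌋ = $38,840 → take DB $62,971. Book value $146,933.
Year 2: DB = ⌊$146,933 × 150%/5⌋ = $44,079; SL = ⌊$131,233/4⌋ = $32,808 → take DB $44,079. Book value $102,854.
Year 3: DB = ⌊$102,854 × 150%/5⌋ = $30,856; SL = ⌊$87,154/3⌋ = $29,051 → take DB $30,856. Book value $71,998.
Accumulated through year 3 = $209,904 − $71,998 = $137,906.

$137,906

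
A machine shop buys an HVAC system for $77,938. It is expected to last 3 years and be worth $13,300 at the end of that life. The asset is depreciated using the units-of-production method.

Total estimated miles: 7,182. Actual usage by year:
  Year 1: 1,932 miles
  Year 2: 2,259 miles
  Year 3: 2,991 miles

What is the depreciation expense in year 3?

$26,919

Depreciable base = $77,938 − $13,300 = $64,638.
Rate = $64,638 / 7,182 miles = $9 per mile.
Year 1: 1,932 × $9 = $17,388. Book value $60,550.
Year 2: 2,259 × $9 = $20,331. Book value $40,219.
Year 3: 2,991 × $9 = $26,919. Book value $13,300.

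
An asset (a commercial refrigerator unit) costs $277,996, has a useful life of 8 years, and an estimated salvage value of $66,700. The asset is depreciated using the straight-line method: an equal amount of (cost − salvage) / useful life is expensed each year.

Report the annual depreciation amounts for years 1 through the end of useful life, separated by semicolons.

$26,412; $26,412; $26,412; $26,412; $26,412; $26,412; $26,412; $26,412

Depreciable base = $277,996 − $66,700 = $211,296.
Annual expense = $211,296 / 8 = $26,412.
End of year 1: book value $251,584.
End of year 2: book value $225,172.
End of year 3: book value $198,760.
End of year 4: book value $172,348.
End of year 5: book value $145,936.
End of year 6: book value $119,524.
End of year 7: book value $93,112.
End of year 8: book value $66,700.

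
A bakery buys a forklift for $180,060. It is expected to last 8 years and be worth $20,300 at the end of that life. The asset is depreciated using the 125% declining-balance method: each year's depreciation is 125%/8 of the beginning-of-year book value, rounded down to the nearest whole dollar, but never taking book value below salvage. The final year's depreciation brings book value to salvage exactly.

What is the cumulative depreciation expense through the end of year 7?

Depreciable base = $180,060 − $20,300 = $159,760.
Year 1: ⌊$180,060 × 125%/8⌋ = $28,134. Book value $151,926.
Year 2: ⌊$151,926 × 125%/8⌋ = $23,738. Book value $128,188.
Year 3: ⌊$128,188 × 125%/8⌋ = $20,029. Book value $108,159.
Year 4: ⌊$108,159 × 125%/8⌋ = $16,899. Book value $91,260.
Year 5: ⌊$91,260 × 125%/8⌋ = $14,259. Book value $77,001.
Year 6: ⌊$77,001 × 125%/8⌋ = $12,031. Book value $64,970.
Year 7: ⌊$64,970 × 125%/8⌋ = $10,151. Book value $54,819.
Accumulated through year 7 = $180,060 − $54,819 = $125,241.

$125,241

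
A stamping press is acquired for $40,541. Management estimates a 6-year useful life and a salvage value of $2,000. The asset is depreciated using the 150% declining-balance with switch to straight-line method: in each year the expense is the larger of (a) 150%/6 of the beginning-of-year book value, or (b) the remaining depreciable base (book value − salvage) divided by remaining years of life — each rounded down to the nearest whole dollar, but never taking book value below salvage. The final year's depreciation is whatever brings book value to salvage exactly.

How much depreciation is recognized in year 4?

$5,034

Depreciable base = $40,541 − $2,000 = $38,541.
Year 1: DB = ⌊$40,541 × 150%/6⌋ = $10,135; SL = ⌊$38,541/6⌋ = $6,423 → take DB $10,135. Book value $30,406.
Year 2: DB = ⌊$30,406 × 150%/6⌋ = $7,601; SL = ⌊$28,406/5⌋ = $5,681 → take DB $7,601. Book value $22,805.
Year 3: DB = ⌊$22,805 × 150%/6⌋ = $5,701; SL = ⌊$20,805/4⌋ = $5,201 → take DB $5,701. Book value $17,104.
Year 4: DB = ⌊$17,104 × 150%/6⌋ = $4,276; SL = ⌊$15,104/3⌋ = $5,034 → take SL $5,034. Book value $12,070.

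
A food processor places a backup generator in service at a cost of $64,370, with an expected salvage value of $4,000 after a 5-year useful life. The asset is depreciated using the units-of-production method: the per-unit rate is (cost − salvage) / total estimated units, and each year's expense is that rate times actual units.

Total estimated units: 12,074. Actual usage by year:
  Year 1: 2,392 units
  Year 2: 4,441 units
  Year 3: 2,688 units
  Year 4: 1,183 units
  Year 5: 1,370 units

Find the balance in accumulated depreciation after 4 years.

$53,520

Depreciable base = $64,370 − $4,000 = $60,370.
Rate = $60,370 / 12,074 units = $5 per unit.
Year 1: 2,392 × $5 = $11,960. Book value $52,410.
Year 2: 4,441 × $5 = $22,205. Book value $30,205.
Year 3: 2,688 × $5 = $13,440. Book value $16,765.
Year 4: 1,183 × $5 = $5,915. Book value $10,850.
Accumulated through year 4 = $64,370 − $10,850 = $53,520.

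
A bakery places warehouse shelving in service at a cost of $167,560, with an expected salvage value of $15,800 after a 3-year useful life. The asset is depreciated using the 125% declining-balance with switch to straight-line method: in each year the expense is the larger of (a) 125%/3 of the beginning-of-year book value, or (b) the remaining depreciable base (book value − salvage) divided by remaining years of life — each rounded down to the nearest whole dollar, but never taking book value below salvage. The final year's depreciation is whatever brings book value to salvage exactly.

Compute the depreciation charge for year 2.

Depreciable base = $167,560 − $15,800 = $151,760.
Year 1: DB = ⌊$167,560 × 125%/3⌋ = $69,816; SL = ⌊$151,760/3⌋ = $50,586 → take DB $69,816. Book value $97,744.
Year 2: DB = ⌊$97,744 × 125%/3⌋ = $40,726; SL = ⌊$81,944/2⌋ = $40,972 → take SL $40,972. Book value $56,772.

$40,972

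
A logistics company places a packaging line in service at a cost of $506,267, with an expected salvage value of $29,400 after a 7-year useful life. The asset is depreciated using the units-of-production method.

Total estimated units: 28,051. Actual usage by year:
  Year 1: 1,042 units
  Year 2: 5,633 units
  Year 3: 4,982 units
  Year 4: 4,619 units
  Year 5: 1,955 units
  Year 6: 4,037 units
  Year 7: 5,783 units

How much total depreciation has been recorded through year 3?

Depreciable base = $506,267 − $29,400 = $476,867.
Rate = $476,867 / 28,051 units = $17 per unit.
Year 1: 1,042 × $17 = $17,714. Book value $488,553.
Year 2: 5,633 × $17 = $95,761. Book value $392,792.
Year 3: 4,982 × $17 = $84,694. Book value $308,098.
Accumulated through year 3 = $506,267 − $308,098 = $198,169.

$198,169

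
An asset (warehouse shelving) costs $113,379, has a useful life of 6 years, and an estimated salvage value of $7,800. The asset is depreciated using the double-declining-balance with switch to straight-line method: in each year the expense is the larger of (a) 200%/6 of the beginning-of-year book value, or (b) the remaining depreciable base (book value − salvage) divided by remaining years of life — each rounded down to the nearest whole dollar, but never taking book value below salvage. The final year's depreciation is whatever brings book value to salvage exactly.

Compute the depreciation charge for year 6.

Depreciable base = $113,379 − $7,800 = $105,579.
Year 1: DB = ⌊$113,379 × 200%/6⌋ = $37,793; SL = ⌊$105,579/6⌋ = $17,596 → take DB $37,793. Book value $75,586.
Year 2: DB = ⌊$75,586 × 200%/6⌋ = $25,195; SL = ⌊$67,786/5⌋ = $13,557 → take DB $25,195. Book value $50,391.
Year 3: DB = ⌊$50,391 × 200%/6⌋ = $16,797; SL = ⌊$42,591/4⌋ = $10,647 → take DB $16,797. Book value $33,594.
Year 4: DB = ⌊$33,594 × 200%/6⌋ = $11,198; SL = ⌊$25,794/3⌋ = $8,598 → take DB $11,198. Book value $22,396.
Year 5: DB = ⌊$22,396 × 200%/6⌋ = $7,465; SL = ⌊$14,596/2⌋ = $7,298 → take DB $7,465. Book value $14,931.
Year 6 (final): $14,931 − $7,800 = $7,131. Book value $7,800.

$7,131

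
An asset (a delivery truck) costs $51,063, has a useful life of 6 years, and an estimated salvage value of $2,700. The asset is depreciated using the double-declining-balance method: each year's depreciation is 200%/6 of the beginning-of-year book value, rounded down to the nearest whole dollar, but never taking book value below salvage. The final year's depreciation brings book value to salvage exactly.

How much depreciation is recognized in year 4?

$5,043

Depreciable base = $51,063 − $2,700 = $48,363.
Year 1: ⌊$51,063 × 200%/6⌋ = $17,021. Book value $34,042.
Year 2: ⌊$34,042 × 200%/6⌋ = $11,347. Book value $22,695.
Year 3: ⌊$22,695 × 200%/6⌋ = $7,565. Book value $15,130.
Year 4: ⌊$15,130 × 200%/6⌋ = $5,043. Book value $10,087.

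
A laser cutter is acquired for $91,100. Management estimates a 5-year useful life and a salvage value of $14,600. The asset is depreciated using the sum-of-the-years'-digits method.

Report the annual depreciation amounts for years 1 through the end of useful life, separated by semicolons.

Depreciable base = $91,100 − $14,600 = $76,500.
Sum of the years' digits = 5+4+3+2+1 = 15.
Year 1: $76,500 × 5/15 = $25,500. Book value $65,600.
Year 2: $76,500 × 4/15 = $20,400. Book value $45,200.
Year 3: $76,500 × 3/15 = $15,300. Book value $29,900.
Year 4: $76,500 × 2/15 = $10,200. Book value $19,700.
Year 5: $76,500 × 1/15 = $5,100. Book value $14,600.

$25,500; $20,400; $15,300; $10,200; $5,100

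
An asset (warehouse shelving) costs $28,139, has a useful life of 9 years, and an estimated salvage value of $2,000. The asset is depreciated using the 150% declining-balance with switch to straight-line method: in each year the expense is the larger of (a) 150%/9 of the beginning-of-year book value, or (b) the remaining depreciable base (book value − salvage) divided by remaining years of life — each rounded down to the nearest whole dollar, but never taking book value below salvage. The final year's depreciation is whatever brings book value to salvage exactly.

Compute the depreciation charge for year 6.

Depreciable base = $28,139 − $2,000 = $26,139.
Year 1: DB = ⌊$28,139 × 150%/9⌋ = $4,689; SL = ⌊$26,139/9⌋ = $2,904 → take DB $4,689. Book value $23,450.
Year 2: DB = ⌊$23,450 × 150%/9⌋ = $3,908; SL = ⌊$21,450/8⌋ = $2,681 → take DB $3,908. Book value $19,542.
Year 3: DB = ⌊$19,542 × 150%/9⌋ = $3,257; SL = ⌊$17,542/7⌋ = $2,506 → take DB $3,257. Book value $16,285.
Year 4: DB = ⌊$16,285 × 150%/9⌋ = $2,714; SL = ⌊$14,285/6⌋ = $2,380 → take DB $2,714. Book value $13,571.
Year 5: DB = ⌊$13,571 × 150%/9⌋ = $2,261; SL = ⌊$11,571/5⌋ = $2,314 → take SL $2,314. Book value $11,257.
Year 6: DB = ⌊$11,257 × 150%/9⌋ = $1,876; SL = ⌊$9,257/4⌋ = $2,314 → take SL $2,314. Book value $8,943.

$2,314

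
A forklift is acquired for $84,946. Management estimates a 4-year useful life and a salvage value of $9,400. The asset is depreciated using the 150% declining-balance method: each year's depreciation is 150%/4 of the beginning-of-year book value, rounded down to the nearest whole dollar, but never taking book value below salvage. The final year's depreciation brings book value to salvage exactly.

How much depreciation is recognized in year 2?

Depreciable base = $84,946 − $9,400 = $75,546.
Year 1: ⌊$84,946 × 150%/4⌋ = $31,854. Book value $53,092.
Year 2: ⌊$53,092 × 150%/4⌋ = $19,909. Book value $33,183.

$19,909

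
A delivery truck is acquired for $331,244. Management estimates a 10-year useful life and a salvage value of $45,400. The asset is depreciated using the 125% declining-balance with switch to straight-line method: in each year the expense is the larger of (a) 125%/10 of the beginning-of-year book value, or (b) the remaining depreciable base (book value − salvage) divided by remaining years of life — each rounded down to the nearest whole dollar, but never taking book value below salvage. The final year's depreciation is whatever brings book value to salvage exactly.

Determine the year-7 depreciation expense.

Depreciable base = $331,244 − $45,400 = $285,844.
Year 1: DB = ⌊$331,244 × 125%/10⌋ = $41,405; SL = ⌊$285,844/10⌋ = $28,584 → take DB $41,405. Book value $289,839.
Year 2: DB = ⌊$289,839 × 125%/10⌋ = $36,229; SL = ⌊$244,439/9⌋ = $27,159 → take DB $36,229. Book value $253,610.
Year 3: DB = ⌊$253,610 × 125%/10⌋ = $31,701; SL = ⌊$208,210/8⌋ = $26,026 → take DB $31,701. Book value $221,909.
Year 4: DB = ⌊$221,909 × 125%/10⌋ = $27,738; SL = ⌊$176,509/7⌋ = $25,215 → take DB $27,738. Book value $194,171.
Year 5: DB = ⌊$194,171 × 125%/10⌋ = $24,271; SL = ⌊$148,771/6⌋ = $24,795 → take SL $24,795. Book value $169,376.
Year 6: DB = ⌊$169,376 × 125%/10⌋ = $21,172; SL = ⌊$123,976/5⌋ = $24,795 → take SL $24,795. Book value $144,581.
Year 7: DB = ⌊$144,581 × 125%/10⌋ = $18,072; SL = ⌊$99,181/4⌋ = $24,795 → take SL $24,795. Book value $119,786.

$24,795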